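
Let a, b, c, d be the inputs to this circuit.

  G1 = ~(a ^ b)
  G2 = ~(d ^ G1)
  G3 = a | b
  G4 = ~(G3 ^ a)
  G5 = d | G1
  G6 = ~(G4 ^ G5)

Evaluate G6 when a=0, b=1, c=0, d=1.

0

G1 = ~(0 ^ 1) = 0
G3 = 0 | 1 = 1
G4 = ~(1 ^ 0) = 0
G5 = 1 | 0 = 1
G6 = ~(0 ^ 1) = 0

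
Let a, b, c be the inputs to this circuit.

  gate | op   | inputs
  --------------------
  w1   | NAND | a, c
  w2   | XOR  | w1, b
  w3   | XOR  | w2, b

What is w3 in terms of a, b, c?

w1 = a NAND c
w2 = w1 XOR b = (a NAND c) XOR b
w3 = w2 XOR b = ((a NAND c) XOR b) XOR b

((a NAND c) XOR b) XOR b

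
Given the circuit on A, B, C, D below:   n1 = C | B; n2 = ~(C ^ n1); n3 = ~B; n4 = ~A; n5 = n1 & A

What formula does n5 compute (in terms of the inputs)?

n1 = C | B
n5 = n1 & A = (C | B) & A

(C | B) & A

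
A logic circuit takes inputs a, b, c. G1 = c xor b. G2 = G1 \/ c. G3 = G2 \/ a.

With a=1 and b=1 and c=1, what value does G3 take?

1

G1 = 1 xor 1 = 0
G2 = 0 \/ 1 = 1
G3 = 1 \/ 1 = 1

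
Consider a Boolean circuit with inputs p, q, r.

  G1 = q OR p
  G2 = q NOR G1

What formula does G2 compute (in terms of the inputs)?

G1 = q OR p
G2 = q NOR G1 = q NOR (q OR p)

q NOR (q OR p)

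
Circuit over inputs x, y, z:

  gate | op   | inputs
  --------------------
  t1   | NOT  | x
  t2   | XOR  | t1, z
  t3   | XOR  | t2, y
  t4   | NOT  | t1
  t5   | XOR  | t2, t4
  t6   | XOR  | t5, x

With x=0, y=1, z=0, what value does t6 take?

t1 = NOT 0 = 1
t2 = 1 XOR 0 = 1
t4 = NOT 1 = 0
t5 = 1 XOR 0 = 1
t6 = 1 XOR 0 = 1

1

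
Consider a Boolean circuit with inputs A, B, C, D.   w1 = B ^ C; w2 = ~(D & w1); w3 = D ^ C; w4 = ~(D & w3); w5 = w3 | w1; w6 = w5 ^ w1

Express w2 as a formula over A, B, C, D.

~(D & (B ^ C))

w1 = B ^ C
w2 = ~(D & w1) = ~(D & (B ^ C))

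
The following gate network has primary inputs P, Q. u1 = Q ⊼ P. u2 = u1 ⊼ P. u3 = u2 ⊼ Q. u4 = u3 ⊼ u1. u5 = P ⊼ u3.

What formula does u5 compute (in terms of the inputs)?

P ⊼ (((Q ⊼ P) ⊼ P) ⊼ Q)

u1 = Q ⊼ P
u2 = u1 ⊼ P = (Q ⊼ P) ⊼ P
u3 = u2 ⊼ Q = ((Q ⊼ P) ⊼ P) ⊼ Q
u5 = P ⊼ u3 = P ⊼ (((Q ⊼ P) ⊼ P) ⊼ Q)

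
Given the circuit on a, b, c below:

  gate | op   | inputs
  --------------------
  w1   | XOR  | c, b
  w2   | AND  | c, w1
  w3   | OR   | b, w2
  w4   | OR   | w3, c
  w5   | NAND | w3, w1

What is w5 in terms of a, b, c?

w1 = c XOR b
w2 = c AND w1 = c AND (c XOR b)
w3 = b OR w2 = b OR (c AND (c XOR b))
w5 = w3 NAND w1 = (b OR (c AND (c XOR b))) NAND (c XOR b)

(b OR (c AND (c XOR b))) NAND (c XOR b)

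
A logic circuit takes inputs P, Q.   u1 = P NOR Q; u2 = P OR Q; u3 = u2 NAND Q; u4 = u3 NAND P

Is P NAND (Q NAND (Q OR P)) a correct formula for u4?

u2 = P OR Q
u3 = u2 NAND Q = (P OR Q) NAND Q
u4 = u3 NAND P = ((P OR Q) NAND Q) NAND P
At P=1, Q=0: circuit gives 0, formula gives 0.
At P=0, Q=0: circuit gives 1, formula gives 1.
Agrees on all 4 inputs.

Yes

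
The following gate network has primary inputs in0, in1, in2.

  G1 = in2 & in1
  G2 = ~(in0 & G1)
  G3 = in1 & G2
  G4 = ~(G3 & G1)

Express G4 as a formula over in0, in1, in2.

G1 = in2 & in1
G2 = ~(in0 & G1) = ~(in0 & (in2 & in1))
G3 = in1 & G2 = in1 & (~(in0 & (in2 & in1)))
G4 = ~(G3 & G1) = ~((in1 & (~(in0 & (in2 & in1)))) & (in2 & in1))

~((in1 & (~(in0 & (in2 & in1)))) & (in2 & in1))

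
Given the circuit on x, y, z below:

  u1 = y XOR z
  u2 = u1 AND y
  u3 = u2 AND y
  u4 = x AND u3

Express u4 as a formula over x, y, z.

u1 = y XOR z
u2 = u1 AND y = (y XOR z) AND y
u3 = u2 AND y = ((y XOR z) AND y) AND y
u4 = x AND u3 = x AND (((y XOR z) AND y) AND y)

x AND (((y XOR z) AND y) AND y)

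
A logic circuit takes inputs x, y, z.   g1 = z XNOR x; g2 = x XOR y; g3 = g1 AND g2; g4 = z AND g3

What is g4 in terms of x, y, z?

g1 = z XNOR x
g2 = x XOR y
g3 = g1 AND g2 = (z XNOR x) AND (x XOR y)
g4 = z AND g3 = z AND ((z XNOR x) AND (x XOR y))

z AND ((z XNOR x) AND (x XOR y))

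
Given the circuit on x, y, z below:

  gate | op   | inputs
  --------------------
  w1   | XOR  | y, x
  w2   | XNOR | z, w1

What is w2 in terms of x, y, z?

w1 = y XOR x
w2 = z XNOR w1 = z XNOR (y XOR x)

z XNOR (y XOR x)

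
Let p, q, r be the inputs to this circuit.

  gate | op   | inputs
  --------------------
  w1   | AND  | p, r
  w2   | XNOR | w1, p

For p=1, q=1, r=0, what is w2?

0

w1 = 1 AND 0 = 0
w2 = 0 XNOR 1 = 0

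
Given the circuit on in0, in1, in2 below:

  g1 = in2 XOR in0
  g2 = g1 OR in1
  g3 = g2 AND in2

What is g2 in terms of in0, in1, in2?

g1 = in2 XOR in0
g2 = g1 OR in1 = (in2 XOR in0) OR in1

(in2 XOR in0) OR in1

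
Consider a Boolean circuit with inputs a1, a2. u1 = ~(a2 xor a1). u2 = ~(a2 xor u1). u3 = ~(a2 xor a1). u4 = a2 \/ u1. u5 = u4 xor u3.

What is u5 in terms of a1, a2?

(a2 \/ (~(a2 xor a1))) xor (~(a2 xor a1))

u1 = ~(a2 xor a1)
u3 = ~(a2 xor a1)
u4 = a2 \/ u1 = a2 \/ (~(a2 xor a1))
u5 = u4 xor u3 = (a2 \/ (~(a2 xor a1))) xor (~(a2 xor a1))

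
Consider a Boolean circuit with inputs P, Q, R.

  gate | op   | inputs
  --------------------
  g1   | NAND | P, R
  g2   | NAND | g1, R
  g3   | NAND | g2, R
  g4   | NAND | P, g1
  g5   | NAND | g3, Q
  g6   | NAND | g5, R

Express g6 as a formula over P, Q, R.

g1 = P NAND R
g2 = g1 NAND R = (P NAND R) NAND R
g3 = g2 NAND R = ((P NAND R) NAND R) NAND R
g5 = g3 NAND Q = (((P NAND R) NAND R) NAND R) NAND Q
g6 = g5 NAND R = ((((P NAND R) NAND R) NAND R) NAND Q) NAND R

((((P NAND R) NAND R) NAND R) NAND Q) NAND R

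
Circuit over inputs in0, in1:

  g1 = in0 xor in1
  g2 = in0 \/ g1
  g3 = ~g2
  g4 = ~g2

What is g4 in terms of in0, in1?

g1 = in0 xor in1
g2 = in0 \/ g1 = in0 \/ (in0 xor in1)
g4 = ~g2 = ~(in0 \/ (in0 xor in1))

~(in0 \/ (in0 xor in1))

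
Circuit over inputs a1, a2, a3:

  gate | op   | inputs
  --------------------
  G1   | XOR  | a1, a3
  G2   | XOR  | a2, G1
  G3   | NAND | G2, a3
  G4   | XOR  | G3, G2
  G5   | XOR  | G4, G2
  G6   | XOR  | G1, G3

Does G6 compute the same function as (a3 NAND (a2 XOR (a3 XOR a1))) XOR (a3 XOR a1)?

Yes

G1 = a1 XOR a3
G2 = a2 XOR G1 = a2 XOR (a1 XOR a3)
G3 = G2 NAND a3 = (a2 XOR (a1 XOR a3)) NAND a3
G6 = G1 XOR G3 = (a1 XOR a3) XOR ((a2 XOR (a1 XOR a3)) NAND a3)
At a1=0, a2=1, a3=1: circuit gives 0, formula gives 0.
At a1=0, a2=0, a3=0: circuit gives 1, formula gives 1.
Agrees on all 8 inputs.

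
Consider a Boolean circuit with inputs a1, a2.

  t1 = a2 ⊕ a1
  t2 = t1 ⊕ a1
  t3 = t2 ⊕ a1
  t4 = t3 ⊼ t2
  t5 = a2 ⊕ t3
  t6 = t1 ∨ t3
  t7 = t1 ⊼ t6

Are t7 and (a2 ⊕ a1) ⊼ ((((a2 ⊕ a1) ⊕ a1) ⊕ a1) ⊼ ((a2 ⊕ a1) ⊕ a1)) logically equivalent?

No

t1 = a2 ⊕ a1
t2 = t1 ⊕ a1 = (a2 ⊕ a1) ⊕ a1
t3 = t2 ⊕ a1 = ((a2 ⊕ a1) ⊕ a1) ⊕ a1
t6 = t1 ∨ t3 = (a2 ⊕ a1) ∨ (((a2 ⊕ a1) ⊕ a1) ⊕ a1)
t7 = t1 ⊼ t6 = (a2 ⊕ a1) ⊼ ((a2 ⊕ a1) ∨ (((a2 ⊕ a1) ⊕ a1) ⊕ a1))
At a1=0, a2=1: circuit gives 0, formula gives 1.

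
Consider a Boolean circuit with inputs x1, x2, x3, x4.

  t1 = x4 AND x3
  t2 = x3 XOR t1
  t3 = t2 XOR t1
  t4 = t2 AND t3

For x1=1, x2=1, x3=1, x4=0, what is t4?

1

t1 = 0 AND 1 = 0
t2 = 1 XOR 0 = 1
t3 = 1 XOR 0 = 1
t4 = 1 AND 1 = 1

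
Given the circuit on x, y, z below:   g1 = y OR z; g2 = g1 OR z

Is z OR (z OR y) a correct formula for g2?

Yes

g1 = y OR z
g2 = g1 OR z = (y OR z) OR z
At x=0, y=0, z=0: circuit gives 0, formula gives 0.
At x=0, y=0, z=1: circuit gives 1, formula gives 1.
Agrees on all 8 inputs.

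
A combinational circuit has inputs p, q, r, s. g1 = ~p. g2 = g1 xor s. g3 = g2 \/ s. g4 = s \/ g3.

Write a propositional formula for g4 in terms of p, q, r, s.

s \/ ((~p xor s) \/ s)

g1 = ~p
g2 = g1 xor s = ~p xor s
g3 = g2 \/ s = (~p xor s) \/ s
g4 = s \/ g3 = s \/ ((~p xor s) \/ s)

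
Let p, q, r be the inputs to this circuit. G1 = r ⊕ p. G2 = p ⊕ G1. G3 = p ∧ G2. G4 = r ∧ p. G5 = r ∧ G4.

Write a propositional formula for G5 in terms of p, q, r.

r ∧ (r ∧ p)

G4 = r ∧ p
G5 = r ∧ G4 = r ∧ (r ∧ p)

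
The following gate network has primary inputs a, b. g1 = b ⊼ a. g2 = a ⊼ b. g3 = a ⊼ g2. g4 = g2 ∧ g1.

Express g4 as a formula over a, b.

(a ⊼ b) ∧ (b ⊼ a)

g1 = b ⊼ a
g2 = a ⊼ b
g4 = g2 ∧ g1 = (a ⊼ b) ∧ (b ⊼ a)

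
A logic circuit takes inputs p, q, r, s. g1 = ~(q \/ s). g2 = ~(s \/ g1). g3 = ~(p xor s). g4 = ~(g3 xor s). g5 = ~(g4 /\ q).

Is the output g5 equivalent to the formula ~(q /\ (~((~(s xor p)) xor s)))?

Yes

g3 = ~(p xor s)
g4 = ~(g3 xor s) = ~((~(p xor s)) xor s)
g5 = ~(g4 /\ q) = ~((~((~(p xor s)) xor s)) /\ q)
At p=1, q=1, r=0, s=0: circuit gives 0, formula gives 0.
At p=0, q=0, r=0, s=0: circuit gives 1, formula gives 1.
Agrees on all 16 inputs.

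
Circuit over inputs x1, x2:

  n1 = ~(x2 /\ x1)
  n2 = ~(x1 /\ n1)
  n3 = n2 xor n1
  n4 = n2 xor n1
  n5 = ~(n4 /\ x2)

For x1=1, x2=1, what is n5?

0

n1 = ~(1 /\ 1) = 0
n2 = ~(1 /\ 0) = 1
n4 = 1 xor 0 = 1
n5 = ~(1 /\ 1) = 0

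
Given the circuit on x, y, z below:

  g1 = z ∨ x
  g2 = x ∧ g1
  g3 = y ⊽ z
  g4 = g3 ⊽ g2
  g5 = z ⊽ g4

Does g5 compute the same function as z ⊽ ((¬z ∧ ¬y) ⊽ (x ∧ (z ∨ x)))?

Yes

g1 = z ∨ x
g2 = x ∧ g1 = x ∧ (z ∨ x)
g3 = y ⊽ z
g4 = g3 ⊽ g2 = (y ⊽ z) ⊽ (x ∧ (z ∨ x))
g5 = z ⊽ g4 = z ⊽ ((y ⊽ z) ⊽ (x ∧ (z ∨ x)))
At x=0, y=0, z=1: circuit gives 0, formula gives 0.
At x=0, y=0, z=0: circuit gives 1, formula gives 1.
Agrees on all 8 inputs.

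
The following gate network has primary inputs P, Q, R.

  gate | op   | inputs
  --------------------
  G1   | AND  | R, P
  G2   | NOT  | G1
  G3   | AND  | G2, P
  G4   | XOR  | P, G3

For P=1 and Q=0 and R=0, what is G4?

G1 = 0 AND 1 = 0
G2 = NOT 0 = 1
G3 = 1 AND 1 = 1
G4 = 1 XOR 1 = 0

0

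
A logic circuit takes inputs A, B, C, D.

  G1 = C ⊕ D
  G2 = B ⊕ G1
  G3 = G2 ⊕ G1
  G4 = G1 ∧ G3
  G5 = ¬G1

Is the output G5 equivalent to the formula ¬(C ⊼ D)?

No

G1 = C ⊕ D
G5 = ¬G1 = ¬(C ⊕ D)
At A=0, B=0, C=0, D=0: circuit gives 1, formula gives 0.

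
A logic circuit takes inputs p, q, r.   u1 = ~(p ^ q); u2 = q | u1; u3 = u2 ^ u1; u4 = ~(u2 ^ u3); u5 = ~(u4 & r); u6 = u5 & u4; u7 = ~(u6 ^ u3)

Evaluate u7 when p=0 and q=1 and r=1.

0

u1 = ~(0 ^ 1) = 0
u2 = 1 | 0 = 1
u3 = 1 ^ 0 = 1
u4 = ~(1 ^ 1) = 1
u5 = ~(1 & 1) = 0
u6 = 0 & 1 = 0
u7 = ~(0 ^ 1) = 0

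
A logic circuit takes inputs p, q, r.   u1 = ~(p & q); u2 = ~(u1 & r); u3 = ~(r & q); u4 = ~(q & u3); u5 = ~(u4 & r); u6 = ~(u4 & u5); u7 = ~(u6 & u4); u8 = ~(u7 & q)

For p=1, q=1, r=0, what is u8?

0

u3 = ~(0 & 1) = 1
u4 = ~(1 & 1) = 0
u5 = ~(0 & 0) = 1
u6 = ~(0 & 1) = 1
u7 = ~(1 & 0) = 1
u8 = ~(1 & 1) = 0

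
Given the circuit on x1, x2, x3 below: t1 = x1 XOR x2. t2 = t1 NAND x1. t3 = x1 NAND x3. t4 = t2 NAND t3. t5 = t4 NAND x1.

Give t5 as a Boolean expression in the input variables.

t1 = x1 XOR x2
t2 = t1 NAND x1 = (x1 XOR x2) NAND x1
t3 = x1 NAND x3
t4 = t2 NAND t3 = ((x1 XOR x2) NAND x1) NAND (x1 NAND x3)
t5 = t4 NAND x1 = (((x1 XOR x2) NAND x1) NAND (x1 NAND x3)) NAND x1

(((x1 XOR x2) NAND x1) NAND (x1 NAND x3)) NAND x1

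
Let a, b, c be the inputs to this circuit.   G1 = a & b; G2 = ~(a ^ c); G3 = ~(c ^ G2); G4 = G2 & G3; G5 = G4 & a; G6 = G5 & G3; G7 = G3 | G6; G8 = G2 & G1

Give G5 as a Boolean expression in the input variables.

G2 = ~(a ^ c)
G3 = ~(c ^ G2) = ~(c ^ (~(a ^ c)))
G4 = G2 & G3 = (~(a ^ c)) & (~(c ^ (~(a ^ c))))
G5 = G4 & a = ((~(a ^ c)) & (~(c ^ (~(a ^ c))))) & a

((~(a ^ c)) & (~(c ^ (~(a ^ c))))) & a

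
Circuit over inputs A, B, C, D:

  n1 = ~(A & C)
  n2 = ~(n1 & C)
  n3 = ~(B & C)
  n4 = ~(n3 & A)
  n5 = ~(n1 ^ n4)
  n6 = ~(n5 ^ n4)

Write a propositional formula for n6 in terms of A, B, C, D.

~((~((~(A & C)) ^ (~((~(B & C)) & A)))) ^ (~((~(B & C)) & A)))

n1 = ~(A & C)
n3 = ~(B & C)
n4 = ~(n3 & A) = ~((~(B & C)) & A)
n5 = ~(n1 ^ n4) = ~((~(A & C)) ^ (~((~(B & C)) & A)))
n6 = ~(n5 ^ n4) = ~((~((~(A & C)) ^ (~((~(B & C)) & A)))) ^ (~((~(B & C)) & A)))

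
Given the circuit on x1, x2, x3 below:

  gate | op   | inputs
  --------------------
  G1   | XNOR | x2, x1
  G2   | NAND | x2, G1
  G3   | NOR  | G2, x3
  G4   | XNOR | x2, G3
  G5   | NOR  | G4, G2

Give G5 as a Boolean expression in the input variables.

(x2 XNOR ((x2 NAND (x2 XNOR x1)) NOR x3)) NOR (x2 NAND (x2 XNOR x1))

G1 = x2 XNOR x1
G2 = x2 NAND G1 = x2 NAND (x2 XNOR x1)
G3 = G2 NOR x3 = (x2 NAND (x2 XNOR x1)) NOR x3
G4 = x2 XNOR G3 = x2 XNOR ((x2 NAND (x2 XNOR x1)) NOR x3)
G5 = G4 NOR G2 = (x2 XNOR ((x2 NAND (x2 XNOR x1)) NOR x3)) NOR (x2 NAND (x2 XNOR x1))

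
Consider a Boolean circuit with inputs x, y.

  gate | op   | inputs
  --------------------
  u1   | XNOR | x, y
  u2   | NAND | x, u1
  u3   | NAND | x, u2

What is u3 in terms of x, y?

u1 = x XNOR y
u2 = x NAND u1 = x NAND (x XNOR y)
u3 = x NAND u2 = x NAND (x NAND (x XNOR y))

x NAND (x NAND (x XNOR y))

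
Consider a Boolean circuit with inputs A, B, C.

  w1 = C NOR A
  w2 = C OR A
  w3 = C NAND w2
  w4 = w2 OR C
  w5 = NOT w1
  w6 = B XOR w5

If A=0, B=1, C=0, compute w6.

w1 = 0 NOR 0 = 1
w5 = NOT 1 = 0
w6 = 1 XOR 0 = 1

1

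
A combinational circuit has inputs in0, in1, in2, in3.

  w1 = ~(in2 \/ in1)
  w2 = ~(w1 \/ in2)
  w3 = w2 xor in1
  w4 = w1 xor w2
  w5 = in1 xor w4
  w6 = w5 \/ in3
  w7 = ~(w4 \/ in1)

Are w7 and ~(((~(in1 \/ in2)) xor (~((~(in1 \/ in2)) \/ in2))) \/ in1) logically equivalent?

Yes

w1 = ~(in2 \/ in1)
w2 = ~(w1 \/ in2) = ~((~(in2 \/ in1)) \/ in2)
w4 = w1 xor w2 = (~(in2 \/ in1)) xor (~((~(in2 \/ in1)) \/ in2))
w7 = ~(w4 \/ in1) = ~(((~(in2 \/ in1)) xor (~((~(in2 \/ in1)) \/ in2))) \/ in1)
At in0=0, in1=0, in2=0, in3=0: circuit gives 0, formula gives 0.
At in0=0, in1=0, in2=1, in3=0: circuit gives 1, formula gives 1.
Agrees on all 16 inputs.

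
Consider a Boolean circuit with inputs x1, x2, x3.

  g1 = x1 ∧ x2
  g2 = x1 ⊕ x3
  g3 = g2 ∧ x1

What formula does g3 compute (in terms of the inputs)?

g2 = x1 ⊕ x3
g3 = g2 ∧ x1 = (x1 ⊕ x3) ∧ x1

(x1 ⊕ x3) ∧ x1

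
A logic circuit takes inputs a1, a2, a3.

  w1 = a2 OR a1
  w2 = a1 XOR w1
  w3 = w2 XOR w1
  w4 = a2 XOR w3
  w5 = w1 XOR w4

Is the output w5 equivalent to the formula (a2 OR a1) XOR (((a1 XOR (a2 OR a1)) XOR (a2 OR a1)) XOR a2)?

w1 = a2 OR a1
w2 = a1 XOR w1 = a1 XOR (a2 OR a1)
w3 = w2 XOR w1 = (a1 XOR (a2 OR a1)) XOR (a2 OR a1)
w4 = a2 XOR w3 = a2 XOR ((a1 XOR (a2 OR a1)) XOR (a2 OR a1))
w5 = w1 XOR w4 = (a2 OR a1) XOR (a2 XOR ((a1 XOR (a2 OR a1)) XOR (a2 OR a1)))
At a1=0, a2=0, a3=0: circuit gives 0, formula gives 0.
At a1=1, a2=1, a3=0: circuit gives 1, formula gives 1.
Agrees on all 8 inputs.

Yes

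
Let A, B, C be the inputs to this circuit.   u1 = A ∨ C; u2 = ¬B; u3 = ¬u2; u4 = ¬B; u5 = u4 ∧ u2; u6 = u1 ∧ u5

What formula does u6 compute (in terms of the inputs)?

u1 = A ∨ C
u2 = ¬B
u4 = ¬B
u5 = u4 ∧ u2 = ¬B ∧ ¬B
u6 = u1 ∧ u5 = (A ∨ C) ∧ (¬B ∧ ¬B)

(A ∨ C) ∧ (¬B ∧ ¬B)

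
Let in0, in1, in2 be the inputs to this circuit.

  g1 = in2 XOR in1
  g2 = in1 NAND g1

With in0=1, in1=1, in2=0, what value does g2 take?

g1 = 0 XOR 1 = 1
g2 = 1 NAND 1 = 0

0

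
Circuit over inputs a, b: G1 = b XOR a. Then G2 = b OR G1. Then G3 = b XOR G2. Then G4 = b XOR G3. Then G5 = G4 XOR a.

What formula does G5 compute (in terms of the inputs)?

(b XOR (b XOR (b OR (b XOR a)))) XOR a

G1 = b XOR a
G2 = b OR G1 = b OR (b XOR a)
G3 = b XOR G2 = b XOR (b OR (b XOR a))
G4 = b XOR G3 = b XOR (b XOR (b OR (b XOR a)))
G5 = G4 XOR a = (b XOR (b XOR (b OR (b XOR a)))) XOR a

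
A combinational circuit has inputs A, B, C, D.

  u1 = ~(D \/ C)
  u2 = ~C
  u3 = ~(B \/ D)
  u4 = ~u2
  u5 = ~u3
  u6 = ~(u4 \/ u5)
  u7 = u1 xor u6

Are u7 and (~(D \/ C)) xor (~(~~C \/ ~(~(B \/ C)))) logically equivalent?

No

u1 = ~(D \/ C)
u2 = ~C
u3 = ~(B \/ D)
u4 = ~u2 = ~~C
u5 = ~u3 = ~(~(B \/ D))
u6 = ~(u4 \/ u5) = ~(~~C \/ ~(~(B \/ D)))
u7 = u1 xor u6 = (~(D \/ C)) xor (~(~~C \/ ~(~(B \/ D))))
At A=0, B=0, C=0, D=1: circuit gives 0, formula gives 1.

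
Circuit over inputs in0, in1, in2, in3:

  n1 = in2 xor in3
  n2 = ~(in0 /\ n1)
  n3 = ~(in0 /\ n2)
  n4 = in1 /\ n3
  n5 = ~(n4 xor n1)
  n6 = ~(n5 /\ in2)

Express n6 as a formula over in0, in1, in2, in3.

~((~((in1 /\ (~(in0 /\ (~(in0 /\ (in2 xor in3)))))) xor (in2 xor in3))) /\ in2)

n1 = in2 xor in3
n2 = ~(in0 /\ n1) = ~(in0 /\ (in2 xor in3))
n3 = ~(in0 /\ n2) = ~(in0 /\ (~(in0 /\ (in2 xor in3))))
n4 = in1 /\ n3 = in1 /\ (~(in0 /\ (~(in0 /\ (in2 xor in3)))))
n5 = ~(n4 xor n1) = ~((in1 /\ (~(in0 /\ (~(in0 /\ (in2 xor in3)))))) xor (in2 xor in3))
n6 = ~(n5 /\ in2) = ~((~((in1 /\ (~(in0 /\ (~(in0 /\ (in2 xor in3)))))) xor (in2 xor in3))) /\ in2)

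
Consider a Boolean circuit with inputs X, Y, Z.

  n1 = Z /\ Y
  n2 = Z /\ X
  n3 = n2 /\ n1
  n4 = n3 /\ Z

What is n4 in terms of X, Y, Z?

((Z /\ X) /\ (Z /\ Y)) /\ Z

n1 = Z /\ Y
n2 = Z /\ X
n3 = n2 /\ n1 = (Z /\ X) /\ (Z /\ Y)
n4 = n3 /\ Z = ((Z /\ X) /\ (Z /\ Y)) /\ Z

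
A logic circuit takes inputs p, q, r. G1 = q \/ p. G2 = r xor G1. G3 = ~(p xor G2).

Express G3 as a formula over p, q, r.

G1 = q \/ p
G2 = r xor G1 = r xor (q \/ p)
G3 = ~(p xor G2) = ~(p xor (r xor (q \/ p)))

~(p xor (r xor (q \/ p)))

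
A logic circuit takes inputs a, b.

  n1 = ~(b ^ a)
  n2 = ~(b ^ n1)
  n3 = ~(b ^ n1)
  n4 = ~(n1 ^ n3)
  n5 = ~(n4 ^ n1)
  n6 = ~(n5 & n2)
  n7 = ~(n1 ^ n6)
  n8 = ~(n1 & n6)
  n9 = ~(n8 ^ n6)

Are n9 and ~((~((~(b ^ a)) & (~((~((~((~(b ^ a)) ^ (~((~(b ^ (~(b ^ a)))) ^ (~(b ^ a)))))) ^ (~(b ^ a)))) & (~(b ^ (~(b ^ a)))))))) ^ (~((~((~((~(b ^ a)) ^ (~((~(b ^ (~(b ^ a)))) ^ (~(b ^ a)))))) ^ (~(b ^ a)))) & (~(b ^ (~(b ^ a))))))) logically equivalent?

n1 = ~(b ^ a)
n2 = ~(b ^ n1) = ~(b ^ (~(b ^ a)))
n3 = ~(b ^ n1) = ~(b ^ (~(b ^ a)))
n4 = ~(n1 ^ n3) = ~((~(b ^ a)) ^ (~(b ^ (~(b ^ a)))))
n5 = ~(n4 ^ n1) = ~((~((~(b ^ a)) ^ (~(b ^ (~(b ^ a)))))) ^ (~(b ^ a)))
n6 = ~(n5 & n2) = ~((~((~((~(b ^ a)) ^ (~(b ^ (~(b ^ a)))))) ^ (~(b ^ a)))) & (~(b ^ (~(b ^ a)))))
n8 = ~(n1 & n6) = ~((~(b ^ a)) & (~((~((~((~(b ^ a)) ^ (~(b ^ (~(b ^ a)))))) ^ (~(b ^ a)))) & (~(b ^ (~(b ^ a)))))))
n9 = ~(n8 ^ n6) = ~((~((~(b ^ a)) & (~((~((~((~(b ^ a)) ^ (~(b ^ (~(b ^ a)))))) ^ (~(b ^ a)))) & (~(b ^ (~(b ^ a)))))))) ^ (~((~((~((~(b ^ a)) ^ (~(b ^ (~(b ^ a)))))) ^ (~(b ^ a)))) & (~(b ^ (~(b ^ a)))))))
At a=1, b=0: circuit gives 0, formula gives 1.

No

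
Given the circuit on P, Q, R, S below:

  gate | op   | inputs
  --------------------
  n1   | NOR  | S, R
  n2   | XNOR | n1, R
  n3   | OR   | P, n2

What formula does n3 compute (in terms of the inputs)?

P OR ((S NOR R) XNOR R)

n1 = S NOR R
n2 = n1 XNOR R = (S NOR R) XNOR R
n3 = P OR n2 = P OR ((S NOR R) XNOR R)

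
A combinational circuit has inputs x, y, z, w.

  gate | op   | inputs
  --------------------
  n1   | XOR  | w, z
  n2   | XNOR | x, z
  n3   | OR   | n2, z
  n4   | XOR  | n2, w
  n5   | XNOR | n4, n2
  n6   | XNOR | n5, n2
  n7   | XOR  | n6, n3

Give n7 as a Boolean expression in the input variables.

((((x XNOR z) XOR w) XNOR (x XNOR z)) XNOR (x XNOR z)) XOR ((x XNOR z) OR z)

n2 = x XNOR z
n3 = n2 OR z = (x XNOR z) OR z
n4 = n2 XOR w = (x XNOR z) XOR w
n5 = n4 XNOR n2 = ((x XNOR z) XOR w) XNOR (x XNOR z)
n6 = n5 XNOR n2 = (((x XNOR z) XOR w) XNOR (x XNOR z)) XNOR (x XNOR z)
n7 = n6 XOR n3 = ((((x XNOR z) XOR w) XNOR (x XNOR z)) XNOR (x XNOR z)) XOR ((x XNOR z) OR z)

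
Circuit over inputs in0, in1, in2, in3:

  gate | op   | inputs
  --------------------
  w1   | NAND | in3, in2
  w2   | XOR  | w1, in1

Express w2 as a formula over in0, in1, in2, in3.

w1 = in3 NAND in2
w2 = w1 XOR in1 = (in3 NAND in2) XOR in1

(in3 NAND in2) XOR in1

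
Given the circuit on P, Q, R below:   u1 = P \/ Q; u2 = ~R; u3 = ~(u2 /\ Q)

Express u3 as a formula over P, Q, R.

u2 = ~R
u3 = ~(u2 /\ Q) = ~(~R /\ Q)

~(~R /\ Q)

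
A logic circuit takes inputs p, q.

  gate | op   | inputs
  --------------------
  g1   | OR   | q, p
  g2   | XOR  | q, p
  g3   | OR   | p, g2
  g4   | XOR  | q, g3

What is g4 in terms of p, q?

g2 = q XOR p
g3 = p OR g2 = p OR (q XOR p)
g4 = q XOR g3 = q XOR (p OR (q XOR p))

q XOR (p OR (q XOR p))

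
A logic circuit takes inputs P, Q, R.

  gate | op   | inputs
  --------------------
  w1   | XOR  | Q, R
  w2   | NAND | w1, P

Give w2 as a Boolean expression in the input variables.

(Q XOR R) NAND P

w1 = Q XOR R
w2 = w1 NAND P = (Q XOR R) NAND P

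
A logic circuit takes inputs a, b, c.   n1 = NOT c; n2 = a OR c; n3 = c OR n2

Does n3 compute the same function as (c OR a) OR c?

n2 = a OR c
n3 = c OR n2 = c OR (a OR c)
At a=0, b=0, c=0: circuit gives 0, formula gives 0.
At a=0, b=0, c=1: circuit gives 1, formula gives 1.
Agrees on all 8 inputs.

Yes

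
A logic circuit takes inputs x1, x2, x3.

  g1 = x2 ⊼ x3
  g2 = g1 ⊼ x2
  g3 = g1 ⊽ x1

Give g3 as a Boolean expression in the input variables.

g1 = x2 ⊼ x3
g3 = g1 ⊽ x1 = (x2 ⊼ x3) ⊽ x1

(x2 ⊼ x3) ⊽ x1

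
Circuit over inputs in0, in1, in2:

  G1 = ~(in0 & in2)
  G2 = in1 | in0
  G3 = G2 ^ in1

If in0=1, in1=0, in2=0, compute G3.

G2 = 0 | 1 = 1
G3 = 1 ^ 0 = 1

1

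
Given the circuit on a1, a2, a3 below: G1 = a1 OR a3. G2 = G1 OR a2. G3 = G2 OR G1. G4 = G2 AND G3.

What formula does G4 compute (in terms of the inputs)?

G1 = a1 OR a3
G2 = G1 OR a2 = (a1 OR a3) OR a2
G3 = G2 OR G1 = ((a1 OR a3) OR a2) OR (a1 OR a3)
G4 = G2 AND G3 = ((a1 OR a3) OR a2) AND (((a1 OR a3) OR a2) OR (a1 OR a3))

((a1 OR a3) OR a2) AND (((a1 OR a3) OR a2) OR (a1 OR a3))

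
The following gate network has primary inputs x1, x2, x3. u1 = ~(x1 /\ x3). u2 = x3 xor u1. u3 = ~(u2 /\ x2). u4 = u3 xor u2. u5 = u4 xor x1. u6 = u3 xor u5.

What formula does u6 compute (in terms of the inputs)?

u1 = ~(x1 /\ x3)
u2 = x3 xor u1 = x3 xor (~(x1 /\ x3))
u3 = ~(u2 /\ x2) = ~((x3 xor (~(x1 /\ x3))) /\ x2)
u4 = u3 xor u2 = (~((x3 xor (~(x1 /\ x3))) /\ x2)) xor (x3 xor (~(x1 /\ x3)))
u5 = u4 xor x1 = ((~((x3 xor (~(x1 /\ x3))) /\ x2)) xor (x3 xor (~(x1 /\ x3)))) xor x1
u6 = u3 xor u5 = (~((x3 xor (~(x1 /\ x3))) /\ x2)) xor (((~((x3 xor (~(x1 /\ x3))) /\ x2)) xor (x3 xor (~(x1 /\ x3)))) xor x1)

(~((x3 xor (~(x1 /\ x3))) /\ x2)) xor (((~((x3 xor (~(x1 /\ x3))) /\ x2)) xor (x3 xor (~(x1 /\ x3)))) xor x1)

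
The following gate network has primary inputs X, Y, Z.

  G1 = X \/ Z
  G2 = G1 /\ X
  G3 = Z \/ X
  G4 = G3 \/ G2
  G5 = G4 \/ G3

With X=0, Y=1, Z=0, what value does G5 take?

0

G1 = 0 \/ 0 = 0
G2 = 0 /\ 0 = 0
G3 = 0 \/ 0 = 0
G4 = 0 \/ 0 = 0
G5 = 0 \/ 0 = 0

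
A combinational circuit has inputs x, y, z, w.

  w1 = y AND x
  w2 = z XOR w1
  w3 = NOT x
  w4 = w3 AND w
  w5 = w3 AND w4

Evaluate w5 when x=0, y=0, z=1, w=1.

1

w3 = NOT 0 = 1
w4 = 1 AND 1 = 1
w5 = 1 AND 1 = 1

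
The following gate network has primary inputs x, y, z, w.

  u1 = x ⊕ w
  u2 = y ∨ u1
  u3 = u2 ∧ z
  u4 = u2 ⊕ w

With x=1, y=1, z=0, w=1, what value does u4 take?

u1 = 1 ⊕ 1 = 0
u2 = 1 ∨ 0 = 1
u4 = 1 ⊕ 1 = 0

0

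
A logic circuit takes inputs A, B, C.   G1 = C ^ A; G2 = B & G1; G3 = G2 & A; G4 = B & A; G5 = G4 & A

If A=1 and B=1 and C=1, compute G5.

G4 = 1 & 1 = 1
G5 = 1 & 1 = 1

1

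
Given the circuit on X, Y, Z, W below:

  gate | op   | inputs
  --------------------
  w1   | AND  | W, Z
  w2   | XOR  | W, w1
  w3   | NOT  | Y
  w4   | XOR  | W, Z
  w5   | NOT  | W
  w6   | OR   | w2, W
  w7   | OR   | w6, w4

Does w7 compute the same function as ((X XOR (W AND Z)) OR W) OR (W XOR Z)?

No

w1 = W AND Z
w2 = W XOR w1 = W XOR (W AND Z)
w4 = W XOR Z
w6 = w2 OR W = (W XOR (W AND Z)) OR W
w7 = w6 OR w4 = ((W XOR (W AND Z)) OR W) OR (W XOR Z)
At X=1, Y=0, Z=0, W=0: circuit gives 0, formula gives 1.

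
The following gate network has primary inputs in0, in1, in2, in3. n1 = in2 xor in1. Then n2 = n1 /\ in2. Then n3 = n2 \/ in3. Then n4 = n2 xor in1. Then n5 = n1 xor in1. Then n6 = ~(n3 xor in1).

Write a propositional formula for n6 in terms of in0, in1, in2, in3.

~((((in2 xor in1) /\ in2) \/ in3) xor in1)

n1 = in2 xor in1
n2 = n1 /\ in2 = (in2 xor in1) /\ in2
n3 = n2 \/ in3 = ((in2 xor in1) /\ in2) \/ in3
n6 = ~(n3 xor in1) = ~((((in2 xor in1) /\ in2) \/ in3) xor in1)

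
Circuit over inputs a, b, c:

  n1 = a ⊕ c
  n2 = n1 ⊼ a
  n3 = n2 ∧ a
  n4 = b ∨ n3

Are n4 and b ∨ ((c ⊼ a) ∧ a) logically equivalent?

No

n1 = a ⊕ c
n2 = n1 ⊼ a = (a ⊕ c) ⊼ a
n3 = n2 ∧ a = ((a ⊕ c) ⊼ a) ∧ a
n4 = b ∨ n3 = b ∨ (((a ⊕ c) ⊼ a) ∧ a)
At a=1, b=0, c=0: circuit gives 0, formula gives 1.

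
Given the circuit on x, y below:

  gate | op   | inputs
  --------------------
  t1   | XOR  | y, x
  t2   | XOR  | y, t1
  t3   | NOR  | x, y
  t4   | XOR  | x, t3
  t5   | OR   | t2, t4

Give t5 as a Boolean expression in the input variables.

t1 = y XOR x
t2 = y XOR t1 = y XOR (y XOR x)
t3 = x NOR y
t4 = x XOR t3 = x XOR (x NOR y)
t5 = t2 OR t4 = (y XOR (y XOR x)) OR (x XOR (x NOR y))

(y XOR (y XOR x)) OR (x XOR (x NOR y))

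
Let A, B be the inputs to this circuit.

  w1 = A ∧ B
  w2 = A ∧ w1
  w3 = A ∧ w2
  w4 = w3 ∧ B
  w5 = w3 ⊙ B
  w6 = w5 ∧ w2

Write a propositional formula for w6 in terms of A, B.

w1 = A ∧ B
w2 = A ∧ w1 = A ∧ (A ∧ B)
w3 = A ∧ w2 = A ∧ (A ∧ (A ∧ B))
w5 = w3 ⊙ B = (A ∧ (A ∧ (A ∧ B))) ⊙ B
w6 = w5 ∧ w2 = ((A ∧ (A ∧ (A ∧ B))) ⊙ B) ∧ (A ∧ (A ∧ B))

((A ∧ (A ∧ (A ∧ B))) ⊙ B) ∧ (A ∧ (A ∧ B))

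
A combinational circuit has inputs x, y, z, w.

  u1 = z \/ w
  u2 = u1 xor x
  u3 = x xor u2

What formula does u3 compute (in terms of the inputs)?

u1 = z \/ w
u2 = u1 xor x = (z \/ w) xor x
u3 = x xor u2 = x xor ((z \/ w) xor x)

x xor ((z \/ w) xor x)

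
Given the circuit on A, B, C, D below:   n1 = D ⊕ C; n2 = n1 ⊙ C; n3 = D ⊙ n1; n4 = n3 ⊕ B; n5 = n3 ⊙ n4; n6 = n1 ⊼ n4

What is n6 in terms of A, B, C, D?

n1 = D ⊕ C
n3 = D ⊙ n1 = D ⊙ (D ⊕ C)
n4 = n3 ⊕ B = (D ⊙ (D ⊕ C)) ⊕ B
n6 = n1 ⊼ n4 = (D ⊕ C) ⊼ ((D ⊙ (D ⊕ C)) ⊕ B)

(D ⊕ C) ⊼ ((D ⊙ (D ⊕ C)) ⊕ B)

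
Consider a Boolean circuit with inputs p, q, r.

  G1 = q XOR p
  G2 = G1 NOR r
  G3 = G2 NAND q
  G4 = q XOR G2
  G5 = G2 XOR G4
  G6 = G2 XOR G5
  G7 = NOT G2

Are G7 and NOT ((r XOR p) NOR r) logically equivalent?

No

G1 = q XOR p
G2 = G1 NOR r = (q XOR p) NOR r
G7 = NOT G2 = NOT ((q XOR p) NOR r)
At p=0, q=1, r=0: circuit gives 1, formula gives 0.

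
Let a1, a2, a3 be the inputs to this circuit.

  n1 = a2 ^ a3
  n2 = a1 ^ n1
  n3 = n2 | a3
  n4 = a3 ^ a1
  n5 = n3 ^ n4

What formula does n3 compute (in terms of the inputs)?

n1 = a2 ^ a3
n2 = a1 ^ n1 = a1 ^ (a2 ^ a3)
n3 = n2 | a3 = (a1 ^ (a2 ^ a3)) | a3

(a1 ^ (a2 ^ a3)) | a3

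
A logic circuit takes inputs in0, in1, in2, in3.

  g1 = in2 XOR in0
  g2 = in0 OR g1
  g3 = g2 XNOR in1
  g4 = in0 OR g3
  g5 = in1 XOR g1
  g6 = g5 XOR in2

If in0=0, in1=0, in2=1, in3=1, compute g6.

g1 = 1 XOR 0 = 1
g5 = 0 XOR 1 = 1
g6 = 1 XOR 1 = 0

0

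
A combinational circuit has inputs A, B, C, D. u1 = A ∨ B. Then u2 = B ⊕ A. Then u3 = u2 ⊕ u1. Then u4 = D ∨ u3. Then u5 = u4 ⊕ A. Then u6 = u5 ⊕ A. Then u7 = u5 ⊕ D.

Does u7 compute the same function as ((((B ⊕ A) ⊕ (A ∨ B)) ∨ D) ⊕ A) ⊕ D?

Yes

u1 = A ∨ B
u2 = B ⊕ A
u3 = u2 ⊕ u1 = (B ⊕ A) ⊕ (A ∨ B)
u4 = D ∨ u3 = D ∨ ((B ⊕ A) ⊕ (A ∨ B))
u5 = u4 ⊕ A = (D ∨ ((B ⊕ A) ⊕ (A ∨ B))) ⊕ A
u7 = u5 ⊕ D = ((D ∨ ((B ⊕ A) ⊕ (A ∨ B))) ⊕ A) ⊕ D
At A=0, B=0, C=0, D=0: circuit gives 0, formula gives 0.
At A=1, B=0, C=0, D=0: circuit gives 1, formula gives 1.
Agrees on all 16 inputs.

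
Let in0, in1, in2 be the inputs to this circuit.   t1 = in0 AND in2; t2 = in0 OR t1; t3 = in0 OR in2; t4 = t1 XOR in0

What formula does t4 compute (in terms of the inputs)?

(in0 AND in2) XOR in0

t1 = in0 AND in2
t4 = t1 XOR in0 = (in0 AND in2) XOR in0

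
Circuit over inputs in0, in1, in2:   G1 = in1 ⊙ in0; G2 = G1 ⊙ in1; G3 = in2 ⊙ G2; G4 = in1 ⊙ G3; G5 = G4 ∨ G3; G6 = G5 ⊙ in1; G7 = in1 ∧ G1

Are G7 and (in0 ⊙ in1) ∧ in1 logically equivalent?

Yes

G1 = in1 ⊙ in0
G7 = in1 ∧ G1 = in1 ∧ (in1 ⊙ in0)
At in0=0, in1=0, in2=0: circuit gives 0, formula gives 0.
At in0=1, in1=1, in2=0: circuit gives 1, formula gives 1.
Agrees on all 8 inputs.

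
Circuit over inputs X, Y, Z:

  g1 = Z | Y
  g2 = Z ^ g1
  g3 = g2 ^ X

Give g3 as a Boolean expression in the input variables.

(Z ^ (Z | Y)) ^ X

g1 = Z | Y
g2 = Z ^ g1 = Z ^ (Z | Y)
g3 = g2 ^ X = (Z ^ (Z | Y)) ^ X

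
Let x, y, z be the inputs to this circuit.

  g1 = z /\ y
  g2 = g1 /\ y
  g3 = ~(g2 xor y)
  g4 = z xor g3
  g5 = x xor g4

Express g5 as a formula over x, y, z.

x xor (z xor (~(((z /\ y) /\ y) xor y)))

g1 = z /\ y
g2 = g1 /\ y = (z /\ y) /\ y
g3 = ~(g2 xor y) = ~(((z /\ y) /\ y) xor y)
g4 = z xor g3 = z xor (~(((z /\ y) /\ y) xor y))
g5 = x xor g4 = x xor (z xor (~(((z /\ y) /\ y) xor y)))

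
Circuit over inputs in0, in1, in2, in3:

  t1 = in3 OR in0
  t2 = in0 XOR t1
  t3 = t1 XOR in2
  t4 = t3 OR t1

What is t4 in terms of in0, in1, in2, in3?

((in3 OR in0) XOR in2) OR (in3 OR in0)

t1 = in3 OR in0
t3 = t1 XOR in2 = (in3 OR in0) XOR in2
t4 = t3 OR t1 = ((in3 OR in0) XOR in2) OR (in3 OR in0)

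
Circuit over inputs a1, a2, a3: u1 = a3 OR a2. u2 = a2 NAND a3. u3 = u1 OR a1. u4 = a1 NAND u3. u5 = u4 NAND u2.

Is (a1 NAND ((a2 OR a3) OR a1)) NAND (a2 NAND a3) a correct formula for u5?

u1 = a3 OR a2
u2 = a2 NAND a3
u3 = u1 OR a1 = (a3 OR a2) OR a1
u4 = a1 NAND u3 = a1 NAND ((a3 OR a2) OR a1)
u5 = u4 NAND u2 = (a1 NAND ((a3 OR a2) OR a1)) NAND (a2 NAND a3)
At a1=0, a2=0, a3=0: circuit gives 0, formula gives 0.
At a1=0, a2=1, a3=1: circuit gives 1, formula gives 1.
Agrees on all 8 inputs.

Yes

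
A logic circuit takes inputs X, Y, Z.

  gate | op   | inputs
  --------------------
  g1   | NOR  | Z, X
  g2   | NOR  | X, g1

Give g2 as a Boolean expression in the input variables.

X NOR (Z NOR X)

g1 = Z NOR X
g2 = X NOR g1 = X NOR (Z NOR X)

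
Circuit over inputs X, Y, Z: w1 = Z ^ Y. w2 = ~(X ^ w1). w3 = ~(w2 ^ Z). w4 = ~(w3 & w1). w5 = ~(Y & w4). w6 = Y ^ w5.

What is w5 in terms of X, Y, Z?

~(Y & (~((~((~(X ^ (Z ^ Y))) ^ Z)) & (Z ^ Y))))

w1 = Z ^ Y
w2 = ~(X ^ w1) = ~(X ^ (Z ^ Y))
w3 = ~(w2 ^ Z) = ~((~(X ^ (Z ^ Y))) ^ Z)
w4 = ~(w3 & w1) = ~((~((~(X ^ (Z ^ Y))) ^ Z)) & (Z ^ Y))
w5 = ~(Y & w4) = ~(Y & (~((~((~(X ^ (Z ^ Y))) ^ Z)) & (Z ^ Y))))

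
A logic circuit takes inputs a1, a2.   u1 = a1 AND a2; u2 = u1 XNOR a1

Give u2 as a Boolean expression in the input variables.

u1 = a1 AND a2
u2 = u1 XNOR a1 = (a1 AND a2) XNOR a1

(a1 AND a2) XNOR a1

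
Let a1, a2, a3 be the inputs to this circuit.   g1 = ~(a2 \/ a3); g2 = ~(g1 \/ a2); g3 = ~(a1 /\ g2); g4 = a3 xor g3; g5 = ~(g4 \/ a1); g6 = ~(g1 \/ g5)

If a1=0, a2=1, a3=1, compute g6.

g1 = ~(1 \/ 1) = 0
g2 = ~(0 \/ 1) = 0
g3 = ~(0 /\ 0) = 1
g4 = 1 xor 1 = 0
g5 = ~(0 \/ 0) = 1
g6 = ~(0 \/ 1) = 0

0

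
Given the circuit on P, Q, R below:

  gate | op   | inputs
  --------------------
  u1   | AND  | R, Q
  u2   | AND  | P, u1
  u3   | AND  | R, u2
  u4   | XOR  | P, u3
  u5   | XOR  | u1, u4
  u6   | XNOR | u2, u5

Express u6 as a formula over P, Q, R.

(P AND (R AND Q)) XNOR ((R AND Q) XOR (P XOR (R AND (P AND (R AND Q)))))

u1 = R AND Q
u2 = P AND u1 = P AND (R AND Q)
u3 = R AND u2 = R AND (P AND (R AND Q))
u4 = P XOR u3 = P XOR (R AND (P AND (R AND Q)))
u5 = u1 XOR u4 = (R AND Q) XOR (P XOR (R AND (P AND (R AND Q))))
u6 = u2 XNOR u5 = (P AND (R AND Q)) XNOR ((R AND Q) XOR (P XOR (R AND (P AND (R AND Q)))))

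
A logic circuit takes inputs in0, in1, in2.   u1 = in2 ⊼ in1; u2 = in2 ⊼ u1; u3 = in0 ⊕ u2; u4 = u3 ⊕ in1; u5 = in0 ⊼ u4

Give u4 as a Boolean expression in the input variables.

(in0 ⊕ (in2 ⊼ (in2 ⊼ in1))) ⊕ in1

u1 = in2 ⊼ in1
u2 = in2 ⊼ u1 = in2 ⊼ (in2 ⊼ in1)
u3 = in0 ⊕ u2 = in0 ⊕ (in2 ⊼ (in2 ⊼ in1))
u4 = u3 ⊕ in1 = (in0 ⊕ (in2 ⊼ (in2 ⊼ in1))) ⊕ in1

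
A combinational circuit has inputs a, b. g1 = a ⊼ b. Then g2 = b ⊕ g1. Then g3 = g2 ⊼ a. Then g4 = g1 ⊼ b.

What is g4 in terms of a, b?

(a ⊼ b) ⊼ b

g1 = a ⊼ b
g4 = g1 ⊼ b = (a ⊼ b) ⊼ b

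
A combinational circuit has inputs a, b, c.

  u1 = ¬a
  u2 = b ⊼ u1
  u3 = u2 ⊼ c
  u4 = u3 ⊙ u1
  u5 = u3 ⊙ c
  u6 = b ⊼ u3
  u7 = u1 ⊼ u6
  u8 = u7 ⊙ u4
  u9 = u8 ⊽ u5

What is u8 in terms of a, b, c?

u1 = ¬a
u2 = b ⊼ u1 = b ⊼ ¬a
u3 = u2 ⊼ c = (b ⊼ ¬a) ⊼ c
u4 = u3 ⊙ u1 = ((b ⊼ ¬a) ⊼ c) ⊙ ¬a
u6 = b ⊼ u3 = b ⊼ ((b ⊼ ¬a) ⊼ c)
u7 = u1 ⊼ u6 = ¬a ⊼ (b ⊼ ((b ⊼ ¬a) ⊼ c))
u8 = u7 ⊙ u4 = (¬a ⊼ (b ⊼ ((b ⊼ ¬a) ⊼ c))) ⊙ (((b ⊼ ¬a) ⊼ c) ⊙ ¬a)

(¬a ⊼ (b ⊼ ((b ⊼ ¬a) ⊼ c))) ⊙ (((b ⊼ ¬a) ⊼ c) ⊙ ¬a)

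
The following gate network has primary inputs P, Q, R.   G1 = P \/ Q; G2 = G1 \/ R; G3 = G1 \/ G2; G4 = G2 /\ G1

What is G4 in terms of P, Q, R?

((P \/ Q) \/ R) /\ (P \/ Q)

G1 = P \/ Q
G2 = G1 \/ R = (P \/ Q) \/ R
G4 = G2 /\ G1 = ((P \/ Q) \/ R) /\ (P \/ Q)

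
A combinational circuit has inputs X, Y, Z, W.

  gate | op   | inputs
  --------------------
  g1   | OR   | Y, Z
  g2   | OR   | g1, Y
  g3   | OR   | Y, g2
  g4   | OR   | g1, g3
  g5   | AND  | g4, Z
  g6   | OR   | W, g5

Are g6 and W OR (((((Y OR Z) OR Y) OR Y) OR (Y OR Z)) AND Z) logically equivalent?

g1 = Y OR Z
g2 = g1 OR Y = (Y OR Z) OR Y
g3 = Y OR g2 = Y OR ((Y OR Z) OR Y)
g4 = g1 OR g3 = (Y OR Z) OR (Y OR ((Y OR Z) OR Y))
g5 = g4 AND Z = ((Y OR Z) OR (Y OR ((Y OR Z) OR Y))) AND Z
g6 = W OR g5 = W OR (((Y OR Z) OR (Y OR ((Y OR Z) OR Y))) AND Z)
At X=0, Y=0, Z=0, W=0: circuit gives 0, formula gives 0.
At X=0, Y=0, Z=0, W=1: circuit gives 1, formula gives 1.
Agrees on all 16 inputs.

Yes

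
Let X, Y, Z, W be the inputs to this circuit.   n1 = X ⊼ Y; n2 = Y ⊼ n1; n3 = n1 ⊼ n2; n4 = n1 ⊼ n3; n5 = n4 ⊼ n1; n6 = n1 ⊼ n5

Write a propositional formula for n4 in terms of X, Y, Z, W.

(X ⊼ Y) ⊼ ((X ⊼ Y) ⊼ (Y ⊼ (X ⊼ Y)))

n1 = X ⊼ Y
n2 = Y ⊼ n1 = Y ⊼ (X ⊼ Y)
n3 = n1 ⊼ n2 = (X ⊼ Y) ⊼ (Y ⊼ (X ⊼ Y))
n4 = n1 ⊼ n3 = (X ⊼ Y) ⊼ ((X ⊼ Y) ⊼ (Y ⊼ (X ⊼ Y)))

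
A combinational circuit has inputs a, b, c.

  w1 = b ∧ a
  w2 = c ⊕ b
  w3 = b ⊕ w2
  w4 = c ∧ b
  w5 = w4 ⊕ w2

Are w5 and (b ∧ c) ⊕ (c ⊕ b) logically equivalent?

w2 = c ⊕ b
w4 = c ∧ b
w5 = w4 ⊕ w2 = (c ∧ b) ⊕ (c ⊕ b)
At a=0, b=0, c=0: circuit gives 0, formula gives 0.
At a=0, b=0, c=1: circuit gives 1, formula gives 1.
Agrees on all 8 inputs.

Yes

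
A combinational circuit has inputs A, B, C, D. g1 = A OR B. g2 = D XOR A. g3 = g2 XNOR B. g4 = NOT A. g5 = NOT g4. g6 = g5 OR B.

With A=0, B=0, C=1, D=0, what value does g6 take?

0

g4 = NOT 0 = 1
g5 = NOT 1 = 0
g6 = 0 OR 0 = 0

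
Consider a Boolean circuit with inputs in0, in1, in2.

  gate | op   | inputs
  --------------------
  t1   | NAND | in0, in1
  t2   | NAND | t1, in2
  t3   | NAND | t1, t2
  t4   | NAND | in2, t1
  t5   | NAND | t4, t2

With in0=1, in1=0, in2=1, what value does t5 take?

1

t1 = 1 NAND 0 = 1
t2 = 1 NAND 1 = 0
t4 = 1 NAND 1 = 0
t5 = 0 NAND 0 = 1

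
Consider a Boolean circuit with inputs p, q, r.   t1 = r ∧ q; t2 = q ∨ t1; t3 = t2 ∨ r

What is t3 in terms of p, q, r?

t1 = r ∧ q
t2 = q ∨ t1 = q ∨ (r ∧ q)
t3 = t2 ∨ r = (q ∨ (r ∧ q)) ∨ r

(q ∨ (r ∧ q)) ∨ r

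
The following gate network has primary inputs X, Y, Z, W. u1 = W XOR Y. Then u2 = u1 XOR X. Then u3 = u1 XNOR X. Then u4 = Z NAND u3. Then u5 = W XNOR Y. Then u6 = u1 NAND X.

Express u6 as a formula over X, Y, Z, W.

u1 = W XOR Y
u6 = u1 NAND X = (W XOR Y) NAND X

(W XOR Y) NAND X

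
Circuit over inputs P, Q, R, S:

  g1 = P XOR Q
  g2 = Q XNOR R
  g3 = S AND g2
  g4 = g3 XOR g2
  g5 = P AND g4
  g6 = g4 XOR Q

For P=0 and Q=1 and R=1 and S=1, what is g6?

1

g2 = 1 XNOR 1 = 1
g3 = 1 AND 1 = 1
g4 = 1 XOR 1 = 0
g6 = 0 XOR 1 = 1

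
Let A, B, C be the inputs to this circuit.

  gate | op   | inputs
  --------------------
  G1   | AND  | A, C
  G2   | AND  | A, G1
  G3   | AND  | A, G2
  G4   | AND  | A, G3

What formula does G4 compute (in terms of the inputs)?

A AND (A AND (A AND (A AND C)))

G1 = A AND C
G2 = A AND G1 = A AND (A AND C)
G3 = A AND G2 = A AND (A AND (A AND C))
G4 = A AND G3 = A AND (A AND (A AND (A AND C)))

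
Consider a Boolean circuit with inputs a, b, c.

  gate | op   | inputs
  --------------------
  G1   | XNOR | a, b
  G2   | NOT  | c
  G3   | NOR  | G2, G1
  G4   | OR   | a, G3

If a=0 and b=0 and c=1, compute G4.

G1 = 0 XNOR 0 = 1
G2 = NOT 1 = 0
G3 = 0 NOR 1 = 0
G4 = 0 OR 0 = 0

0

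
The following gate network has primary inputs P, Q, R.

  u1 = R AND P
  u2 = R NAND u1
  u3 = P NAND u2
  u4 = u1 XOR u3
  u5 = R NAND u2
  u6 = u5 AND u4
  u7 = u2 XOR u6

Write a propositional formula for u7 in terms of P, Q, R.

(R NAND (R AND P)) XOR ((R NAND (R NAND (R AND P))) AND ((R AND P) XOR (P NAND (R NAND (R AND P)))))

u1 = R AND P
u2 = R NAND u1 = R NAND (R AND P)
u3 = P NAND u2 = P NAND (R NAND (R AND P))
u4 = u1 XOR u3 = (R AND P) XOR (P NAND (R NAND (R AND P)))
u5 = R NAND u2 = R NAND (R NAND (R AND P))
u6 = u5 AND u4 = (R NAND (R NAND (R AND P))) AND ((R AND P) XOR (P NAND (R NAND (R AND P))))
u7 = u2 XOR u6 = (R NAND (R AND P)) XOR ((R NAND (R NAND (R AND P))) AND ((R AND P) XOR (P NAND (R NAND (R AND P)))))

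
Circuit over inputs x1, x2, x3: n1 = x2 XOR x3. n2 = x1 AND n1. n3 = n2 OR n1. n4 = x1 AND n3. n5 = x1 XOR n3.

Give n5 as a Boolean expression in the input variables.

n1 = x2 XOR x3
n2 = x1 AND n1 = x1 AND (x2 XOR x3)
n3 = n2 OR n1 = (x1 AND (x2 XOR x3)) OR (x2 XOR x3)
n5 = x1 XOR n3 = x1 XOR ((x1 AND (x2 XOR x3)) OR (x2 XOR x3))

x1 XOR ((x1 AND (x2 XOR x3)) OR (x2 XOR x3))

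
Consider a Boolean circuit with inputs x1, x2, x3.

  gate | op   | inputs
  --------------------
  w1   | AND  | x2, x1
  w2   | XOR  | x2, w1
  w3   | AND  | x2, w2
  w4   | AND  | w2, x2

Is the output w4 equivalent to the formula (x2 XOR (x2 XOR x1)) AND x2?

No

w1 = x2 AND x1
w2 = x2 XOR w1 = x2 XOR (x2 AND x1)
w4 = w2 AND x2 = (x2 XOR (x2 AND x1)) AND x2
At x1=0, x2=1, x3=0: circuit gives 1, formula gives 0.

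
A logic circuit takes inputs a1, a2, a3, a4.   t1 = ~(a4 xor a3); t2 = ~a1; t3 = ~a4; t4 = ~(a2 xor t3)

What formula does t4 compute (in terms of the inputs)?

~(a2 xor ~a4)

t3 = ~a4
t4 = ~(a2 xor t3) = ~(a2 xor ~a4)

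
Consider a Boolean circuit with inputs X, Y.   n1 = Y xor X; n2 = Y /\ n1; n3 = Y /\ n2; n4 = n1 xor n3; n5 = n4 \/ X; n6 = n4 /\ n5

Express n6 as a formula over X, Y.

((Y xor X) xor (Y /\ (Y /\ (Y xor X)))) /\ (((Y xor X) xor (Y /\ (Y /\ (Y xor X)))) \/ X)

n1 = Y xor X
n2 = Y /\ n1 = Y /\ (Y xor X)
n3 = Y /\ n2 = Y /\ (Y /\ (Y xor X))
n4 = n1 xor n3 = (Y xor X) xor (Y /\ (Y /\ (Y xor X)))
n5 = n4 \/ X = ((Y xor X) xor (Y /\ (Y /\ (Y xor X)))) \/ X
n6 = n4 /\ n5 = ((Y xor X) xor (Y /\ (Y /\ (Y xor X)))) /\ (((Y xor X) xor (Y /\ (Y /\ (Y xor X)))) \/ X)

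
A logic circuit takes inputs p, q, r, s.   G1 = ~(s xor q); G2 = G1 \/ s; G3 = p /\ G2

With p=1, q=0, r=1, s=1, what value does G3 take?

1

G1 = ~(1 xor 0) = 0
G2 = 0 \/ 1 = 1
G3 = 1 /\ 1 = 1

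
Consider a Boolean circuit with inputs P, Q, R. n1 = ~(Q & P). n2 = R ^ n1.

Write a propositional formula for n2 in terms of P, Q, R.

R ^ (~(Q & P))

n1 = ~(Q & P)
n2 = R ^ n1 = R ^ (~(Q & P))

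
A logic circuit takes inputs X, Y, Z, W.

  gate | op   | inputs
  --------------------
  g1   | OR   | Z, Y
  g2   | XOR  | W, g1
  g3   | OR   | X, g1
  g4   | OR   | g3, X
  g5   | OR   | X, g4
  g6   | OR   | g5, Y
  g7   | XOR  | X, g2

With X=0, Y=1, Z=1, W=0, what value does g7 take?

1

g1 = 1 OR 1 = 1
g2 = 0 XOR 1 = 1
g7 = 0 XOR 1 = 1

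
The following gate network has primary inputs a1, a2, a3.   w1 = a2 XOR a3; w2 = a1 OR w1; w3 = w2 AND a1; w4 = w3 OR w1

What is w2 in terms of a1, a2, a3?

a1 OR (a2 XOR a3)

w1 = a2 XOR a3
w2 = a1 OR w1 = a1 OR (a2 XOR a3)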